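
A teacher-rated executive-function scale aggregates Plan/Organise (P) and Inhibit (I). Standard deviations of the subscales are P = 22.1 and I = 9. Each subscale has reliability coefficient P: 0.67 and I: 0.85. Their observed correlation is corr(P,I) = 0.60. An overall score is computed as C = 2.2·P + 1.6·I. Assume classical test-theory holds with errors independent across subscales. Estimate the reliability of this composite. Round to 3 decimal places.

0.762

Var(C) = 2.2²·22.1² + 1.6²·9² + 2·[3.52·22.1·9·0.60] = 2571.26 + 840.154 = 3411.42.
Because errors are independent across components, Cov(Tᵢ,Tⱼ) = Cov(Xᵢ,Xⱼ); the off-diagonal part of the true-score variance is the same as above.
True-score variance = [2.2²·22.1²·0.67 + 1.6²·9²·0.85] + 840.154 = 1760.07 + 840.154 = 2600.23.
Reliability = 2600.23 / 3411.42 = 0.762.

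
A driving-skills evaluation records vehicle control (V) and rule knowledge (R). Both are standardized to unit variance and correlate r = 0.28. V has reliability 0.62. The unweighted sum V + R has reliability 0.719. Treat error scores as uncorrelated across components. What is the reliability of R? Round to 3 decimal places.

Var(V+R) = 2 + 2·0.28 = 2.560.
True-score variance = ρ_V + ρ_R + 2·0.28, so 0.719 = (0.62 + ρ_R + 0.56) / 2.560.
ρ_R = 0.719·2.560 − 0.62 − 0.56 = 0.661.

0.661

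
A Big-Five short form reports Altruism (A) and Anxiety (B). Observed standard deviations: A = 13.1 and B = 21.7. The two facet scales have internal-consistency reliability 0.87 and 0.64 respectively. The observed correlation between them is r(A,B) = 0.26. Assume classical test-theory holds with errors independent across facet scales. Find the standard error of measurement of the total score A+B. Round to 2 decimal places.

Var(total) = 642.5 + 147.82 = 790.32.
True-score variance = 450.67 + 147.82 = 598.491, so reliability = 0.7573.
Error variance = 790.32 − 598.491 = 191.83; SEM = √191.83 = 13.85.

13.85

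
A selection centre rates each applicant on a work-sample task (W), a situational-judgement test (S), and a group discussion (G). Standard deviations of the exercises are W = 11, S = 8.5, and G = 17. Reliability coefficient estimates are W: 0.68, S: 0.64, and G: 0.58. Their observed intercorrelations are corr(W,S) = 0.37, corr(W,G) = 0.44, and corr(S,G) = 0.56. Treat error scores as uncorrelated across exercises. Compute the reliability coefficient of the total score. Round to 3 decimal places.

0.788

Var(W+S+G) = 11² + 8.5² + 17² + 2·[11·8.5·0.37 + 11·17·0.44 + 8.5·17·0.56] = 482.25 + 395.59 = 877.84.
Under uncorrelated errors the observed covariances equal the true-score covariances, so only the own-variance terms attenuate.
True-score variance = [11²·0.68 + 8.5²·0.64 + 17²·0.58] + 395.59 = 296.14 + 395.59 = 691.73.
Reliability = 691.73 / 877.84 = 0.788.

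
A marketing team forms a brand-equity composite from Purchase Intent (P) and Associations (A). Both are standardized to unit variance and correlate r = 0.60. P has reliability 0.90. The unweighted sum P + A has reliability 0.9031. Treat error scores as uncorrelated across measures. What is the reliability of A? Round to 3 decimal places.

0.790

Var(P+A) = 2 + 2·0.60 = 3.200.
True-score variance = ρ_P + ρ_A + 2·0.60, so 0.9031 = (0.90 + ρ_A + 1.20) / 3.200.
ρ_A = 0.9031·3.200 − 0.90 − 1.20 = 0.790.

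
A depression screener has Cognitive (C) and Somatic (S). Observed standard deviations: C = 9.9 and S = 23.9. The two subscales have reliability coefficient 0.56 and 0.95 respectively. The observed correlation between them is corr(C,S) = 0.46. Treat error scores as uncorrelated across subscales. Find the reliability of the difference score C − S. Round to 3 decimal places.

0.841

Var(C−S) = 9.9² + 23.9² − 2·9.9·23.9·0.46 = 669.22 − 217.681 = 451.539.
With uncorrelated errors the cross-covariances are all true-score covariance, so they carry over unchanged; only the diagonal terms shrink to ρᵢσᵢ².
True-score variance = [9.9²·0.56 + 23.9²·0.95] − 217.681 = 597.535 − 217.681 = 379.854.
Reliability = 379.854 / 451.539 = 0.841.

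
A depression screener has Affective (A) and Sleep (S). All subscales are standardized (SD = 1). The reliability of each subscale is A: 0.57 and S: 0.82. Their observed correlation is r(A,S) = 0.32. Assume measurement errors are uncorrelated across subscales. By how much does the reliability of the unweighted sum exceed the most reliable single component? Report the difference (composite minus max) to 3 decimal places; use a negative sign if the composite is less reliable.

Var(sum) = 2 + 0.64 = 2.64; true-score variance = 1.39 + 0.64 = 2.03; composite reliability = 0.7689.
Max component reliability = 0.8200.
Difference = 0.7689 − 0.8200 = -0.051.

-0.051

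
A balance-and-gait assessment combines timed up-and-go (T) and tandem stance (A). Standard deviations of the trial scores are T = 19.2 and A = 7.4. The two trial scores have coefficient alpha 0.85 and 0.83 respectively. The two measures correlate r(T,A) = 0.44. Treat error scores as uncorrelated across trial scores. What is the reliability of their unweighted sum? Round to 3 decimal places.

Var(T+A) = 19.2² + 7.4² + 2·[19.2·7.4·0.44] = 423.4 + 125.03 = 548.43.
Under uncorrelated errors the observed covariances equal the true-score covariances, so only the own-variance terms attenuate.
True-score variance = [19.2²·0.85 + 7.4²·0.83] + 125.03 = 358.795 + 125.03 = 483.825.
Reliability = 483.825 / 548.43 = 0.882.

0.882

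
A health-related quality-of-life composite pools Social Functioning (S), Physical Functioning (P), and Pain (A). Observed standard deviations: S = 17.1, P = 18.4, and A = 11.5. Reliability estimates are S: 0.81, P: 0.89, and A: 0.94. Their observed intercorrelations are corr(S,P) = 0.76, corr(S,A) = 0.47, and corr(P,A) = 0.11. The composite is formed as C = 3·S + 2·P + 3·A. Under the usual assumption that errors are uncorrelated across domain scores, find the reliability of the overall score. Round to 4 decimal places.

Var(C) = 3²·17.1² + 2²·18.4² + 3²·11.5² + 2·[6·17.1·18.4·0.76 + 9·17.1·11.5·0.47 + 6·18.4·11.5·0.11] = 5176.18 + 4812.49 = 9988.67.
With uncorrelated errors the cross-covariances are all true-score covariance, so they carry over unchanged; only the diagonal terms shrink to ρᵢσᵢ².
True-score variance = [3²·17.1²·0.81 + 2²·18.4²·0.89 + 3²·11.5²·0.94] + 4812.49 = 4455.78 + 4812.49 = 9268.27.
Reliability = 9268.27 / 9988.67 = 0.9279.

0.9279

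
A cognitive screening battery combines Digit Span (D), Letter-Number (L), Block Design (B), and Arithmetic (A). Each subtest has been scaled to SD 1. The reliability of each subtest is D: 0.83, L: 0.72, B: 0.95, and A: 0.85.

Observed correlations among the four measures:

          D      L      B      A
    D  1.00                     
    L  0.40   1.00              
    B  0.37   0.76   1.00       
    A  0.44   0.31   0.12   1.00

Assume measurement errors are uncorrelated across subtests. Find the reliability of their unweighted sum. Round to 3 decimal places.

0.926

Var(D+L+B+A) = 4 + 2·[0.40 + 0.37 + 0.44 + 0.76 + 0.31 + 0.12] = 4 + 4.8 = 8.8.
Because errors are independent across components, Cov(Tᵢ,Tⱼ) = Cov(Xᵢ,Xⱼ); the off-diagonal part of the true-score variance is the same as above.
True-score variance = [0.83 + 0.72 + 0.95 + 0.85] + 4.8 = 3.35 + 4.8 = 8.15.
Reliability = 8.15 / 8.8 = 0.926.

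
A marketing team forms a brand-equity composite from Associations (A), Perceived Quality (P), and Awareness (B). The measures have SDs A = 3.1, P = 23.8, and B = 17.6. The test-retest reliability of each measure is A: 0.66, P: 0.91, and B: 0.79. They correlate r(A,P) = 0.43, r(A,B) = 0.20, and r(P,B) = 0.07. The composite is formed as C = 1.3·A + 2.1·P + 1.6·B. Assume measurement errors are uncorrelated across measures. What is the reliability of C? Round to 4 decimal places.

0.8934

Var(C) = 1.3²·3.1² + 2.1²·23.8² + 1.6²·17.6² + 2·[2.73·3.1·23.8·0.43 + 2.08·3.1·17.6·0.20 + 3.36·23.8·17.6·0.07] = 3307.23 + 415.656 = 3722.88.
Because errors are independent across components, Cov(Tᵢ,Tⱼ) = Cov(Xᵢ,Xⱼ); the off-diagonal part of the true-score variance is the same as above.
True-score variance = [1.3²·3.1²·0.66 + 2.1²·23.8²·0.91 + 1.6²·17.6²·0.79] + 415.656 = 2910.36 + 415.656 = 3326.01.
Reliability = 3326.01 / 3722.88 = 0.8934.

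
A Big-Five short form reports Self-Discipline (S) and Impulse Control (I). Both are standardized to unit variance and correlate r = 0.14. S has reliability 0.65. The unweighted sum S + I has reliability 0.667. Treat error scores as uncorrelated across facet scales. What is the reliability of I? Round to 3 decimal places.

Var(S+I) = 2 + 2·0.14 = 2.280.
True-score variance = ρ_S + ρ_I + 2·0.14, so 0.667 = (0.65 + ρ_I + 0.28) / 2.280.
ρ_I = 0.667·2.280 − 0.65 − 0.28 = 0.591.

0.591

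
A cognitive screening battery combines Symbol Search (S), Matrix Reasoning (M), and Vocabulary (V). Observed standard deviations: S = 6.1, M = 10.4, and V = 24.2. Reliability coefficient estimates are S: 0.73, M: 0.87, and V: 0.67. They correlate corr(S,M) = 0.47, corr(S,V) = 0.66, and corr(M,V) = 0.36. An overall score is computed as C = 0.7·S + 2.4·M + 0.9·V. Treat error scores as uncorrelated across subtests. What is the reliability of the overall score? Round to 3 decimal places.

Var(C) = 0.7²·6.1² + 2.4²·10.4² + 0.9²·24.2² + 2·[1.68·6.1·10.4·0.47 + 0.63·6.1·24.2·0.66 + 2.16·10.4·24.2·0.36] = 1115.6 + 614.358 = 1729.96.
Because errors are independent across components, Cov(Tᵢ,Tⱼ) = Cov(Xᵢ,Xⱼ); the off-diagonal part of the true-score variance is the same as above.
True-score variance = [0.7²·6.1²·0.73 + 2.4²·10.4²·0.87 + 0.9²·24.2²·0.67] + 614.358 = 873.148 + 614.358 = 1487.51.
Reliability = 1487.51 / 1729.96 = 0.860.

0.860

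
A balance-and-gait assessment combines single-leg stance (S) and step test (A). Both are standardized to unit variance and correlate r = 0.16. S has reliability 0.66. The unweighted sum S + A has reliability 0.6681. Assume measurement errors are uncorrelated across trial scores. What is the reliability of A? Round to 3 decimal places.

Var(S+A) = 2 + 2·0.16 = 2.320.
True-score variance = ρ_S + ρ_A + 2·0.16, so 0.6681 = (0.66 + ρ_A + 0.32) / 2.320.
ρ_A = 0.6681·2.320 − 0.66 − 0.32 = 0.570.

0.570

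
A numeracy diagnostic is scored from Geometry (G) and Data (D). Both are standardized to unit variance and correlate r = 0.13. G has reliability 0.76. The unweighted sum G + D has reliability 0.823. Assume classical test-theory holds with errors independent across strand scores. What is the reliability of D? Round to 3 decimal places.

0.840

Var(G+D) = 2 + 2·0.13 = 2.260.
True-score variance = ρ_G + ρ_D + 2·0.13, so 0.823 = (0.76 + ρ_D + 0.26) / 2.260.
ρ_D = 0.823·2.260 − 0.76 − 0.26 = 0.840.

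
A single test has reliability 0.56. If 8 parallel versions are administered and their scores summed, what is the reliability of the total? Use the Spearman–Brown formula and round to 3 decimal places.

0.911

ρ_k = kρ / (1 + (k−1)ρ) = 8·0.56 / (1 + 7·0.56) = 4.480 / 4.920 = 0.911.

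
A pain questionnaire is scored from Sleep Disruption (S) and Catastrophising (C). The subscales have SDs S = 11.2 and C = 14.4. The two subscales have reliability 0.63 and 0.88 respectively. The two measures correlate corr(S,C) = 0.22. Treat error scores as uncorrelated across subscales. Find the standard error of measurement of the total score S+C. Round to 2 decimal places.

Var(total) = 332.8 + 70.9632 = 403.763.
True-score variance = 261.504 + 70.9632 = 332.467, so reliability = 0.8234.
Error variance = 403.763 − 332.467 = 71.296; SEM = √71.296 = 8.44.

8.44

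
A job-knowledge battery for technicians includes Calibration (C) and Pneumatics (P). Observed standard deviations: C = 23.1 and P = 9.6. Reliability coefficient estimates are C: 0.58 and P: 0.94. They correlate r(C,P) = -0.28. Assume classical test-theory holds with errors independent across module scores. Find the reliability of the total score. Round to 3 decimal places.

0.542

Var(C+P) = 23.1² + 9.6² + 2·[23.1·9.6·(-0.28)] = 625.77 − 124.186 = 501.584.
Under uncorrelated errors the observed covariances equal the true-score covariances, so only the own-variance terms attenuate.
True-score variance = [23.1²·0.58 + 9.6²·0.94] − 124.186 = 396.124 − 124.186 = 271.939.
Reliability = 271.939 / 501.584 = 0.542.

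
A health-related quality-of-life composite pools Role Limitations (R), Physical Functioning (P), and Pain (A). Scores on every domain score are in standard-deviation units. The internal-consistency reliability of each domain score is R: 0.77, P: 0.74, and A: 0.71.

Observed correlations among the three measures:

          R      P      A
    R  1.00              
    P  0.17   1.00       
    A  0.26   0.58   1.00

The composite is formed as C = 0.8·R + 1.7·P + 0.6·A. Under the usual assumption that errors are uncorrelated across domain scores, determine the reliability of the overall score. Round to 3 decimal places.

Var(C) = 0.8² + 1.7² + 0.6² + 2·[1.36·0.17 + 0.48·0.26 + 1.02·0.58] = 3.89 + 1.8952 = 5.7852.
With uncorrelated errors the cross-covariances are all true-score covariance, so they carry over unchanged; only the diagonal terms shrink to ρᵢσᵢ².
True-score variance = [0.8²·0.77 + 1.7²·0.74 + 0.6²·0.71] + 1.8952 = 2.887 + 1.8952 = 4.7822.
Reliability = 4.7822 / 5.7852 = 0.827.

0.827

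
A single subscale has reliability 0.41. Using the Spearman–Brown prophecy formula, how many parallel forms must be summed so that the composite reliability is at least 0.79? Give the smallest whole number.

k ≥ ρ*(1−ρ₁)/(ρ₁(1−ρ*)) = 0.79·0.59 / (0.41·0.21) = 5.413.
Smallest integer k = 6.

6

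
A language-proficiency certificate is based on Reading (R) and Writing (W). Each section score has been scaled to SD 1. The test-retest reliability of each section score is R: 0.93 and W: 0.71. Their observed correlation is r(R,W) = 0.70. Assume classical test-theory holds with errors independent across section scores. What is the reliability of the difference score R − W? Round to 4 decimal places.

0.4000

Var(R−W) = 1 + 1 − 2·0.70 = 2 − 1.4 = 0.6.
Because errors are independent across components, Cov(Tᵢ,Tⱼ) = Cov(Xᵢ,Xⱼ); the off-diagonal part of the true-score variance is the same as above.
True-score variance = [0.93 + 0.71] − 1.4 = 1.64 − 1.4 = 0.24.
Reliability = 0.24 / 0.6 = 0.4000.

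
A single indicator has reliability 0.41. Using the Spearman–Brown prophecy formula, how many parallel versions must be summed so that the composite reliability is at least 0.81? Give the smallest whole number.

7

k ≥ ρ*(1−ρ₁)/(ρ₁(1−ρ*)) = 0.81·0.59 / (0.41·0.19) = 6.135.
Smallest integer k = 7.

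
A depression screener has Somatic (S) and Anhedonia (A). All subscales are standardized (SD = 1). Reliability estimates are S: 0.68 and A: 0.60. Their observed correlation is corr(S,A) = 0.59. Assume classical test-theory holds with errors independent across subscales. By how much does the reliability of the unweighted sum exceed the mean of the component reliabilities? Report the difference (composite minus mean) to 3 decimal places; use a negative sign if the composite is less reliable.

0.134

Var(sum) = 2 + 1.18 = 3.18; true-score variance = 1.28 + 1.18 = 2.46; composite reliability = 0.7736.
Mean component reliability = 0.6400.
Difference = 0.7736 − 0.6400 = 0.134.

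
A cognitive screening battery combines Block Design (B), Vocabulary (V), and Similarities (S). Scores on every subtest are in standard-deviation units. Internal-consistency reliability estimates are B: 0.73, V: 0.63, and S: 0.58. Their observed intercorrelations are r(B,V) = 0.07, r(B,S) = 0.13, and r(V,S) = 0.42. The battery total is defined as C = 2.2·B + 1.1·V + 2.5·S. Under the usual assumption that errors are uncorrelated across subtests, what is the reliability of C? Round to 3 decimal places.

Var(C) = 2.2² + 1.1² + 2.5² + 2·[2.42·0.07 + 5.5·0.13 + 2.75·0.42] = 12.3 + 4.0788 = 16.3788.
Because errors are independent across components, Cov(Tᵢ,Tⱼ) = Cov(Xᵢ,Xⱼ); the off-diagonal part of the true-score variance is the same as above.
True-score variance = [2.2²·0.73 + 1.1²·0.63 + 2.5²·0.58] + 4.0788 = 7.9205 + 4.0788 = 11.9993.
Reliability = 11.9993 / 16.3788 = 0.733.

0.733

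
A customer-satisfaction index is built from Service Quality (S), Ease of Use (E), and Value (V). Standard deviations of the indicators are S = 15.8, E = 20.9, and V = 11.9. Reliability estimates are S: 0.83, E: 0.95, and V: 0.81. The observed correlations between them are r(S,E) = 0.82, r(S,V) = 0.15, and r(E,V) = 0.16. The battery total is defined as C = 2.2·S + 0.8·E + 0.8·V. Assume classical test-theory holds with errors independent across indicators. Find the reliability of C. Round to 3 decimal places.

Var(C) = 2.2²·15.8² + 0.8²·20.9² + 0.8²·11.9² + 2·[1.76·15.8·20.9·0.82 + 1.76·15.8·11.9·0.15 + 0.64·20.9·11.9·0.16] = 1578.45 + 1103.36 = 2681.8.
Because errors are independent across components, Cov(Tᵢ,Tⱼ) = Cov(Xᵢ,Xⱼ); the off-diagonal part of the true-score variance is the same as above.
True-score variance = [2.2²·15.8²·0.83 + 0.8²·20.9²·0.95 + 0.8²·11.9²·0.81] + 1103.36 = 1341.84 + 1103.36 = 2445.2.
Reliability = 2445.2 / 2681.8 = 0.912.

0.912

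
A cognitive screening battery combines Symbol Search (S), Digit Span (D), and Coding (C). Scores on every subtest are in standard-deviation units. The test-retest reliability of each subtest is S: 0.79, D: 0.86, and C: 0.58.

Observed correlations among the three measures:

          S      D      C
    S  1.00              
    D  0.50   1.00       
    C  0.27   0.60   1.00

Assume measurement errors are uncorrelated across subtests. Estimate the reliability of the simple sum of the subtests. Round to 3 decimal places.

Var(S+D+C) = 3 + 2·[0.50 + 0.27 + 0.60] = 3 + 2.74 = 5.74.
With uncorrelated errors the cross-covariances are all true-score covariance, so they carry over unchanged; only the diagonal terms shrink to ρᵢσᵢ².
True-score variance = [0.79 + 0.86 + 0.58] + 2.74 = 2.23 + 2.74 = 4.97.
Reliability = 4.97 / 5.74 = 0.866.

0.866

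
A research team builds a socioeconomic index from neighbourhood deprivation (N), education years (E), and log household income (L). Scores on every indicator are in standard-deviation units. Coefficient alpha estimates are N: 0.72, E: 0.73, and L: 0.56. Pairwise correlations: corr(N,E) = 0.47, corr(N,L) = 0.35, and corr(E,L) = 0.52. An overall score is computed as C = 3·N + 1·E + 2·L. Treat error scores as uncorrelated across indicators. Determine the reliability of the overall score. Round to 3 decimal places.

0.803

Var(C) = 3² + 1 + 2² + 2·[3·0.47 + 6·0.35 + 2·0.52] = 14 + 9.1 = 23.1.
With uncorrelated errors the cross-covariances are all true-score covariance, so they carry over unchanged; only the diagonal terms shrink to ρᵢσᵢ².
True-score variance = [3²·0.72 + 0.73 + 2²·0.56] + 9.1 = 9.45 + 9.1 = 18.55.
Reliability = 18.55 / 23.1 = 0.803.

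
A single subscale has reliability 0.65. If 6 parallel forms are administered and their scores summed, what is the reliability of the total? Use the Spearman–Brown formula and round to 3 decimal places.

0.918

ρ_k = kρ / (1 + (k−1)ρ) = 6·0.65 / (1 + 5·0.65) = 3.900 / 4.250 = 0.918.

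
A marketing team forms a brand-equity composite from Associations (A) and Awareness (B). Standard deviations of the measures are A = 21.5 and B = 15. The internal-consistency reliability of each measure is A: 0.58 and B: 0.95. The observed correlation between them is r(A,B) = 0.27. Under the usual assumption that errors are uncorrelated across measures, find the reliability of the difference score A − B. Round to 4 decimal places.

0.5997

Var(A−B) = 21.5² + 15² − 2·21.5·15·0.27 = 687.25 − 174.15 = 513.1.
With uncorrelated errors the cross-covariances are all true-score covariance, so they carry over unchanged; only the diagonal terms shrink to ρᵢσᵢ².
True-score variance = [21.5²·0.58 + 15²·0.95] − 174.15 = 481.855 − 174.15 = 307.705.
Reliability = 307.705 / 513.1 = 0.5997.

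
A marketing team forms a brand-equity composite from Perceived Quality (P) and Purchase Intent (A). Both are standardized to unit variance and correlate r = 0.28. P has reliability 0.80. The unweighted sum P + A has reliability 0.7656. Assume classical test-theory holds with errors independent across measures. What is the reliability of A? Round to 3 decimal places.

Var(P+A) = 2 + 2·0.28 = 2.560.
True-score variance = ρ_P + ρ_A + 2·0.28, so 0.7656 = (0.80 + ρ_A + 0.56) / 2.560.
ρ_A = 0.7656·2.560 − 0.80 − 0.56 = 0.600.

0.600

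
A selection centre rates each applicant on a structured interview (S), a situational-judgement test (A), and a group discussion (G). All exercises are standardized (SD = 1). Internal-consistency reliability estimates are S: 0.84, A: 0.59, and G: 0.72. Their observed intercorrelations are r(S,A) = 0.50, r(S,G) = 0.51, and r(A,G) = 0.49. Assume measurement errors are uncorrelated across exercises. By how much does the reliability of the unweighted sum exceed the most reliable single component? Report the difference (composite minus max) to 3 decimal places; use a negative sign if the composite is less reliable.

0.018

Var(sum) = 3 + 3 = 6; true-score variance = 2.15 + 3 = 5.15; composite reliability = 0.8583.
Max component reliability = 0.8400.
Difference = 0.8583 − 0.8400 = 0.018.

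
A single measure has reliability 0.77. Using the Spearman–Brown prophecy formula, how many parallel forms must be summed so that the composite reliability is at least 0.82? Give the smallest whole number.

k ≥ ρ*(1−ρ₁)/(ρ₁(1−ρ*)) = 0.82·0.23 / (0.77·0.18) = 1.361.
Smallest integer k = 2.

2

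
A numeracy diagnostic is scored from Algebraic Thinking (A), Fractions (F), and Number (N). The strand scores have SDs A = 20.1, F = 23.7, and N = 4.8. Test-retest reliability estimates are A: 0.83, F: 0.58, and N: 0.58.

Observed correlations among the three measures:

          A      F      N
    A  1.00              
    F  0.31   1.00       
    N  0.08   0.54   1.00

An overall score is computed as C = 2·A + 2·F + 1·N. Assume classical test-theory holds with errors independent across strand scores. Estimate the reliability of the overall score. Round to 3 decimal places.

0.770

Var(C) = 2²·20.1² + 2²·23.7² + 4.8² + 2·[4·20.1·23.7·0.31 + 2·20.1·4.8·0.08 + 2·23.7·4.8·0.54] = 3885.84 + 1457.99 = 5343.83.
Because errors are independent across components, Cov(Tᵢ,Tⱼ) = Cov(Xᵢ,Xⱼ); the off-diagonal part of the true-score variance is the same as above.
True-score variance = [2²·20.1²·0.83 + 2²·23.7²·0.58 + 4.8²·0.58] + 1457.99 = 2657.8 + 1457.99 = 4115.79.
Reliability = 4115.79 / 5343.83 = 0.770.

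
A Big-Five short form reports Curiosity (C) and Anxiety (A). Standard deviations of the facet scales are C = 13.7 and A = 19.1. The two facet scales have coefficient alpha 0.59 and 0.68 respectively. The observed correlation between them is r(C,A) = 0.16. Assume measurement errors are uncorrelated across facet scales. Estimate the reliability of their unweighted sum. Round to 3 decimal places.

0.696

Var(C+A) = 13.7² + 19.1² + 2·[13.7·19.1·0.16] = 552.5 + 83.7344 = 636.234.
With uncorrelated errors the cross-covariances are all true-score covariance, so they carry over unchanged; only the diagonal terms shrink to ρᵢσᵢ².
True-score variance = [13.7²·0.59 + 19.1²·0.68] + 83.7344 = 358.808 + 83.7344 = 442.542.
Reliability = 442.542 / 636.234 = 0.696.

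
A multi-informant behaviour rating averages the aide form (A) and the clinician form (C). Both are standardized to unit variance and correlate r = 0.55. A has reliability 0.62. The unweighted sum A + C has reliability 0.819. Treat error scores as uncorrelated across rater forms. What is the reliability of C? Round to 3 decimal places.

Var(A+C) = 2 + 2·0.55 = 3.100.
True-score variance = ρ_A + ρ_C + 2·0.55, so 0.819 = (0.62 + ρ_C + 1.10) / 3.100.
ρ_C = 0.819·3.100 − 0.62 − 1.10 = 0.819.

0.819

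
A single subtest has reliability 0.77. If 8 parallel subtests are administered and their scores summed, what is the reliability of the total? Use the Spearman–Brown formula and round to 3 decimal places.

ρ_k = kρ / (1 + (k−1)ρ) = 8·0.77 / (1 + 7·0.77) = 6.160 / 6.390 = 0.964.

0.964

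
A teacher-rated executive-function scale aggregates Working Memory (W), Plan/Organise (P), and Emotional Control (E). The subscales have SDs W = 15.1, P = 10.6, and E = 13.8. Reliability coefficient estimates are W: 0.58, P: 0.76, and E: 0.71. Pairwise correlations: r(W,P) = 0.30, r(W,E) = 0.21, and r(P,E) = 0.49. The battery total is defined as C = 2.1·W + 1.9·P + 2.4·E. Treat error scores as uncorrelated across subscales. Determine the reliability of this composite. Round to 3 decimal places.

0.790

Var(C) = 2.1²·15.1² + 1.9²·10.6² + 2.4²·13.8² + 2·[3.99·15.1·10.6·0.30 + 5.04·15.1·13.8·0.21 + 4.56·10.6·13.8·0.49] = 2508.08 + 1477.98 = 3986.06.
Under uncorrelated errors the observed covariances equal the true-score covariances, so only the own-variance terms attenuate.
True-score variance = [2.1²·15.1²·0.58 + 1.9²·10.6²·0.76 + 2.4²·13.8²·0.71] + 1477.98 = 1670.3 + 1477.98 = 3148.28.
Reliability = 3148.28 / 3986.06 = 0.790.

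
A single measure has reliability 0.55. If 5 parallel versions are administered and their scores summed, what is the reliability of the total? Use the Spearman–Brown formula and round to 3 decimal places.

0.859

ρ_k = kρ / (1 + (k−1)ρ) = 5·0.55 / (1 + 4·0.55) = 2.750 / 3.200 = 0.859.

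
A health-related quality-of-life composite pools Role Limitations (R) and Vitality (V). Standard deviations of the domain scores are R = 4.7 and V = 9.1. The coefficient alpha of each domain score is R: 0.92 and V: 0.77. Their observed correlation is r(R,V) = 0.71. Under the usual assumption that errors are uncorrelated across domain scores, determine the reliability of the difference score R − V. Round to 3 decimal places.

Var(R−V) = 4.7² + 9.1² − 2·4.7·9.1·0.71 = 104.9 − 60.7334 = 44.1666.
With uncorrelated errors the cross-covariances are all true-score covariance, so they carry over unchanged; only the diagonal terms shrink to ρᵢσᵢ².
True-score variance = [4.7²·0.92 + 9.1²·0.77] − 60.7334 = 84.0865 − 60.7334 = 23.3531.
Reliability = 23.3531 / 44.1666 = 0.529.

0.529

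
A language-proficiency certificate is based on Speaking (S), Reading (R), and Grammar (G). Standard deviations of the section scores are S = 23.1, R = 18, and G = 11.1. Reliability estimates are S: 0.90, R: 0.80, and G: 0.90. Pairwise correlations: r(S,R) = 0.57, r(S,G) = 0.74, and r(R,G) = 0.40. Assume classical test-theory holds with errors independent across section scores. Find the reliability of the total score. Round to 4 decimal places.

0.9346

Var(S+R+G) = 23.1² + 18² + 11.1² + 2·[23.1·18·0.57 + 23.1·11.1·0.74 + 18·11.1·0.40] = 980.82 + 1013.34 = 1994.16.
With uncorrelated errors the cross-covariances are all true-score covariance, so they carry over unchanged; only the diagonal terms shrink to ρᵢσᵢ².
True-score variance = [23.1²·0.90 + 18²·0.80 + 11.1²·0.90] + 1013.34 = 850.338 + 1013.34 = 1863.68.
Reliability = 1863.68 / 1994.16 = 0.9346.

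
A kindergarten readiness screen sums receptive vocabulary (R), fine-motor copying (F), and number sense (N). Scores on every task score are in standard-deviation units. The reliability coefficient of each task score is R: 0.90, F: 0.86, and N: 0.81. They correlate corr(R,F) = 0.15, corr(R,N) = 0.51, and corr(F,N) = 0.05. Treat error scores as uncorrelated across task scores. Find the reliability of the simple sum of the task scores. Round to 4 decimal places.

0.9027

Var(R+F+N) = 3 + 2·[0.15 + 0.51 + 0.05] = 3 + 1.42 = 4.42.
With uncorrelated errors the cross-covariances are all true-score covariance, so they carry over unchanged; only the diagonal terms shrink to ρᵢσᵢ².
True-score variance = [0.90 + 0.86 + 0.81] + 1.42 = 2.57 + 1.42 = 3.99.
Reliability = 3.99 / 4.42 = 0.9027.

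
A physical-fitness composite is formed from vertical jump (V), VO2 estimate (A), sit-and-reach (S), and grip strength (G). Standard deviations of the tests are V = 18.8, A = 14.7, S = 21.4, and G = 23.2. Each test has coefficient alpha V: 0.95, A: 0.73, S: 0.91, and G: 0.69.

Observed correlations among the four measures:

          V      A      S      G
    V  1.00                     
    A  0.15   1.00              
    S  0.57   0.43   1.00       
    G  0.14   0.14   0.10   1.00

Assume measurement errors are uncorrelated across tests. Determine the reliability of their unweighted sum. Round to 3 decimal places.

Var(V+A+S+G) = 18.8² + 14.7² + 21.4² + 23.2² + 2·[18.8·14.7·0.15 + 18.8·21.4·0.57 + 18.8·23.2·0.14 + 14.7·21.4·0.43 + 14.7·23.2·0.14 + 21.4·23.2·0.10] = 1565.73 + 1129 = 2694.73.
Under uncorrelated errors the observed covariances equal the true-score covariances, so only the own-variance terms attenuate.
True-score variance = [18.8²·0.95 + 14.7²·0.73 + 21.4²·0.91 + 23.2²·0.69] + 1129 = 1281.64 + 1129 = 2410.65.
Reliability = 2410.65 / 2694.73 = 0.895.

0.895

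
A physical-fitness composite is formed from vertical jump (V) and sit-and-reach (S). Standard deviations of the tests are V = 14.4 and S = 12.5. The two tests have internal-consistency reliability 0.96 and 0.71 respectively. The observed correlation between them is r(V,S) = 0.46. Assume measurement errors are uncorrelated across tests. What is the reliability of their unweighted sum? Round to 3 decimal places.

0.899

Var(V+S) = 14.4² + 12.5² + 2·[14.4·12.5·0.46] = 363.61 + 165.6 = 529.21.
With uncorrelated errors the cross-covariances are all true-score covariance, so they carry over unchanged; only the diagonal terms shrink to ρᵢσᵢ².
True-score variance = [14.4²·0.96 + 12.5²·0.71] + 165.6 = 310.003 + 165.6 = 475.603.
Reliability = 475.603 / 529.21 = 0.899.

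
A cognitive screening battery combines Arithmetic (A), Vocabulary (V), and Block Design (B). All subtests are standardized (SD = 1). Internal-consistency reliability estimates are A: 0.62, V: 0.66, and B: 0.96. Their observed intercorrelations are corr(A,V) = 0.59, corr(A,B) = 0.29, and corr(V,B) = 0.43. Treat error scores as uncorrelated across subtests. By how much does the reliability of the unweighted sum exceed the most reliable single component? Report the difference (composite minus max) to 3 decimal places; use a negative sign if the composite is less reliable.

-0.095

Var(sum) = 3 + 2.62 = 5.62; true-score variance = 2.24 + 2.62 = 4.86; composite reliability = 0.8648.
Max component reliability = 0.9600.
Difference = 0.8648 − 0.9600 = -0.095.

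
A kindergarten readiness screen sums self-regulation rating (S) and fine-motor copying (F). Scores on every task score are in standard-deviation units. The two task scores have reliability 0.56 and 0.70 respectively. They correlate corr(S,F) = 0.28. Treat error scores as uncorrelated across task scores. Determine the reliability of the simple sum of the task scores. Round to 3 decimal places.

0.711

Var(S+F) = 2 + 2·[0.28] = 2 + 0.56 = 2.56.
Under uncorrelated errors the observed covariances equal the true-score covariances, so only the own-variance terms attenuate.
True-score variance = [0.56 + 0.70] + 0.56 = 1.26 + 0.56 = 1.82.
Reliability = 1.82 / 2.56 = 0.711.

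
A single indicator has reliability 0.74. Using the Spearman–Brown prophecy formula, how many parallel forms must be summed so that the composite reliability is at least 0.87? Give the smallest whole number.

3

k ≥ ρ*(1−ρ₁)/(ρ₁(1−ρ*)) = 0.87·0.26 / (0.74·0.13) = 2.351.
Smallest integer k = 3.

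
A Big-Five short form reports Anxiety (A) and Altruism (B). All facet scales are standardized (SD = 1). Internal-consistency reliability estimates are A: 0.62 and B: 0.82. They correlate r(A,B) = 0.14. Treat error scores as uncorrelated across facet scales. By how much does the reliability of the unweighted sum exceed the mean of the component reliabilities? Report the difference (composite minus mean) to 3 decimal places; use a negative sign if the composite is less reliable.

0.034

Var(sum) = 2 + 0.28 = 2.28; true-score variance = 1.44 + 0.28 = 1.72; composite reliability = 0.7544.
Mean component reliability = 0.7200.
Difference = 0.7544 − 0.7200 = 0.034.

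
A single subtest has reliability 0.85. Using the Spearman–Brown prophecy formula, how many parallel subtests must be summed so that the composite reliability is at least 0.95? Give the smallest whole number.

k ≥ ρ*(1−ρ₁)/(ρ₁(1−ρ*)) = 0.95·0.15 / (0.85·0.05) = 3.353.
Smallest integer k = 4.

4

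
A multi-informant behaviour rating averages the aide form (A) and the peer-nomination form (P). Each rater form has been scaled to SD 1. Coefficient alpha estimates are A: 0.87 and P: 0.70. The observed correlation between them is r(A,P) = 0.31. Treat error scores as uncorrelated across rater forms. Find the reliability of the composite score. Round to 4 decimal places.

Var(A+P) = 2 + 2·[0.31] = 2 + 0.62 = 2.62.
Because errors are independent across components, Cov(Tᵢ,Tⱼ) = Cov(Xᵢ,Xⱼ); the off-diagonal part of the true-score variance is the same as above.
True-score variance = [0.87 + 0.70] + 0.62 = 1.57 + 0.62 = 2.19.
Reliability = 2.19 / 2.62 = 0.8359.

0.8359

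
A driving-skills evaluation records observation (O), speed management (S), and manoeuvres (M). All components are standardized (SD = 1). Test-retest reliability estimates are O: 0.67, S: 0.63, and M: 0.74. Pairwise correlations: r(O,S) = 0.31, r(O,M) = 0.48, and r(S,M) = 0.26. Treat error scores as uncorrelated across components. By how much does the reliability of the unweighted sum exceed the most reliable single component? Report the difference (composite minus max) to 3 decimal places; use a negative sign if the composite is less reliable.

Var(sum) = 3 + 2.1 = 5.1; true-score variance = 2.04 + 2.1 = 4.14; composite reliability = 0.8118.
Max component reliability = 0.7400.
Difference = 0.8118 − 0.7400 = 0.072.

0.072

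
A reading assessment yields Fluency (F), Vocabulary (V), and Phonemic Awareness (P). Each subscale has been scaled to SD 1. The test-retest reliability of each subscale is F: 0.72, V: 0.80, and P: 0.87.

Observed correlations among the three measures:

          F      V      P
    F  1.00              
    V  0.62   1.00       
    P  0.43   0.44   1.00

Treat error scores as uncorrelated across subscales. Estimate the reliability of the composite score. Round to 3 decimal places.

0.898

Var(F+V+P) = 3 + 2·[0.62 + 0.43 + 0.44] = 3 + 2.98 = 5.98.
Because errors are independent across components, Cov(Tᵢ,Tⱼ) = Cov(Xᵢ,Xⱼ); the off-diagonal part of the true-score variance is the same as above.
True-score variance = [0.72 + 0.80 + 0.87] + 2.98 = 2.39 + 2.98 = 5.37.
Reliability = 5.37 / 5.98 = 0.898.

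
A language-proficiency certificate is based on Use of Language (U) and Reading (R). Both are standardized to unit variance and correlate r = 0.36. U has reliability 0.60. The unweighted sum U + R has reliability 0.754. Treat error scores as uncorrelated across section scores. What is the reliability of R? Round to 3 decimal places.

0.731

Var(U+R) = 2 + 2·0.36 = 2.720.
True-score variance = ρ_U + ρ_R + 2·0.36, so 0.754 = (0.60 + ρ_R + 0.72) / 2.720.
ρ_R = 0.754·2.720 − 0.60 − 0.72 = 0.731.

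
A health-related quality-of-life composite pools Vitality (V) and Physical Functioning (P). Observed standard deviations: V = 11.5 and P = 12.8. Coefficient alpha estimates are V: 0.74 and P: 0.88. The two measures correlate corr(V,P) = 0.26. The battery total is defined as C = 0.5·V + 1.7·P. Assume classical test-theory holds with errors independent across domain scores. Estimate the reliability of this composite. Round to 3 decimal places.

Var(C) = 0.5²·11.5² + 1.7²·12.8² + 2·[0.85·11.5·12.8·0.26] = 506.56 + 65.0624 = 571.623.
Under uncorrelated errors the observed covariances equal the true-score covariances, so only the own-variance terms attenuate.
True-score variance = [0.5²·11.5²·0.74 + 1.7²·12.8²·0.88] + 65.0624 = 441.144 + 65.0624 = 506.207.
Reliability = 506.207 / 571.623 = 0.886.

0.886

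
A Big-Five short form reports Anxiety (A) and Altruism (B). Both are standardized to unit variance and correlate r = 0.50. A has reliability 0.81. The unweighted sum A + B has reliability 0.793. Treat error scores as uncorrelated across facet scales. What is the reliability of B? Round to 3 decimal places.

Var(A+B) = 2 + 2·0.50 = 3.000.
True-score variance = ρ_A + ρ_B + 2·0.50, so 0.793 = (0.81 + ρ_B + 1.00) / 3.000.
ρ_B = 0.793·3.000 − 0.81 − 1.00 = 0.569.

0.569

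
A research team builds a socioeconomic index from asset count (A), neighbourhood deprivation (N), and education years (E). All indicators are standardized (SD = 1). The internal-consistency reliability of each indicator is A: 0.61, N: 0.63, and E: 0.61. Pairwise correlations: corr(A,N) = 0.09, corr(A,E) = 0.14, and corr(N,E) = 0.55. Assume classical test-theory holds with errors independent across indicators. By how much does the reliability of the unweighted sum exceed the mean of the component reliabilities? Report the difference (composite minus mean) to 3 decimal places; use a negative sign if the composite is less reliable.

0.131

Var(sum) = 3 + 1.56 = 4.56; true-score variance = 1.85 + 1.56 = 3.41; composite reliability = 0.7478.
Mean component reliability = 0.6167.
Difference = 0.7478 − 0.6167 = 0.131.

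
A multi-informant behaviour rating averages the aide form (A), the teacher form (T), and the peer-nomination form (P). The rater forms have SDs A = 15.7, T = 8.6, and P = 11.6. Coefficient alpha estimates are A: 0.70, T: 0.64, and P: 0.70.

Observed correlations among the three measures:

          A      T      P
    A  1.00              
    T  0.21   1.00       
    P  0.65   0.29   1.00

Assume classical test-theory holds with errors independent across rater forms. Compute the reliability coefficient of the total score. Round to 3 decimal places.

0.825

Var(A+T+P) = 15.7² + 8.6² + 11.6² + 2·[15.7·8.6·0.21 + 15.7·11.6·0.65 + 8.6·11.6·0.29] = 455.01 + 351.325 = 806.335.
With uncorrelated errors the cross-covariances are all true-score covariance, so they carry over unchanged; only the diagonal terms shrink to ρᵢσᵢ².
True-score variance = [15.7²·0.70 + 8.6²·0.64 + 11.6²·0.70] + 351.325 = 314.069 + 351.325 = 665.395.
Reliability = 665.395 / 806.335 = 0.825.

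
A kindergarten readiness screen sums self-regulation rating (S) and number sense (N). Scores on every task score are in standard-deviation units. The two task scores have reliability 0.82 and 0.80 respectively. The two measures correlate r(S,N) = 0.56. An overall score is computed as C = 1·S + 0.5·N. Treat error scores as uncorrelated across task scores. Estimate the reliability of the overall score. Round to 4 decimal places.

0.8729

Var(C) = 1 + 0.5² + 2·[0.5·0.56] = 1.25 + 0.56 = 1.81.
Because errors are independent across components, Cov(Tᵢ,Tⱼ) = Cov(Xᵢ,Xⱼ); the off-diagonal part of the true-score variance is the same as above.
True-score variance = [0.82 + 0.5²·0.80] + 0.56 = 1.02 + 0.56 = 1.58.
Reliability = 1.58 / 1.81 = 0.8729.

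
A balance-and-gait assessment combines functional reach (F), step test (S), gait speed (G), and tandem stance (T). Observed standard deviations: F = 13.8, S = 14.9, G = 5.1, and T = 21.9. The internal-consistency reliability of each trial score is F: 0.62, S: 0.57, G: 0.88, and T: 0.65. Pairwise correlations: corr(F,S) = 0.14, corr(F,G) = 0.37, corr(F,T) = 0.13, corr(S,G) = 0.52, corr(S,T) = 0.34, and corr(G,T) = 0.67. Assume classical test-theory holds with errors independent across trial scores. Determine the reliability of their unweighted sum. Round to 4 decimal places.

Var(F+S+G+T) = 13.8² + 14.9² + 5.1² + 21.9² + 2·[13.8·14.9·0.14 + 13.8·5.1·0.37 + 13.8·21.9·0.13 + 14.9·5.1·0.52 + 14.9·21.9·0.34 + 5.1·21.9·0.67] = 918.07 + 638.817 = 1556.89.
With uncorrelated errors the cross-covariances are all true-score covariance, so they carry over unchanged; only the diagonal terms shrink to ρᵢσᵢ².
True-score variance = [13.8²·0.62 + 14.9²·0.57 + 5.1²·0.88 + 21.9²·0.65] + 638.817 = 579.254 + 638.817 = 1218.07.
Reliability = 1218.07 / 1556.89 = 0.7824.

0.7824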